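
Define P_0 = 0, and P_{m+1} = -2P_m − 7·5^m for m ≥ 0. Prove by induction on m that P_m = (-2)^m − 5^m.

Base case: P_0 = 0, and (-2)^0 − 5^0 = 1 − 1 = 0.
Assume P_j = (-2)^j − 5^j for some j ≥ 0.
Then P_{j+1} = -2P_j − 7·5^j = -2·((-2)^j − 5^j) − 7·5^j = (-2)^{j+1} + 2·5^j − 7·5^j = (-2)^{j+1} − 5·5^j = (-2)^{j+1} − 5^{j+1}.
Hence P_m = (-2)^m − 5^m for every m ≥ 0, by induction.

P_m = (-2)^m − 5^m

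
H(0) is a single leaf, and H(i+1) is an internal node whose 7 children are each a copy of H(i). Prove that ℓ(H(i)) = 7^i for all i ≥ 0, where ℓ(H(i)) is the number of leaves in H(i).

Base case: ℓ(H(0)) = 1, and 7^0 = 1.
Assume ℓ(H(j)) = 7^j.
Then ℓ(H(j+1)) = 7·ℓ(H(j)) = 7·7^j = 7^{j+1}.
By induction, ℓ(H(i)) = 7^i for all i ≥ 0.

ℓ(H(i)) = 7^i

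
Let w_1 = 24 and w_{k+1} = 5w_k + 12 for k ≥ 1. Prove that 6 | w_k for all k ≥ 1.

Base case: w_1 = 24 = 6·4, so 6 | w_1.
Assume 6 | w_j, so w_j = 6t for some integer t.
Then w_{j+1} = 5w_j + 12 = 5·(6t) + 12 = 6(5t + 2), so 6 | w_{j+1}.
By induction, 6 | w_k for all k ≥ 1.

6 | w_k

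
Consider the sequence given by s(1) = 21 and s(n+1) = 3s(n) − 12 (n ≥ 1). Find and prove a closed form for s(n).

Claim: s(n) = 5·3^n + 6.

Base case: s(1) = 21, and 5·3^1 + 6 = 15 + 6 = 21.
Assume s(j) = 5·3^j + 6 for some j ≥ 1.
Then s(j+1) = 3s(j) − 12 = 3·(5·3^j + 6) − 12 = 15·3^j + 18 − 12 = 5·3^{j+1} + 6.
By induction, s(n) = 5·3^n + 6 for all n ≥ 1.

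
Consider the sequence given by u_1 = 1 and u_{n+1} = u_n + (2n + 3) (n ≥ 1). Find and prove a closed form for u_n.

Claim: u_n = n^2 + 2n − 2.

Base case: u_1 = 1, and 1^2 + 2·1 − 2 = 1.
Assume u_m = m^2 + 2m − 2.
Then u_{m+1} = u_m + (2m + 3) = (m^2 + 2m − 2) + (2m + 3) = m^2 + 4m + 1,
and (m+1)^2 + 2·(m+1) − 2 = m^2 + 4m + 1.
This completes the inductive step, so u_n = n^2 + 2n − 2 for all n ≥ 1.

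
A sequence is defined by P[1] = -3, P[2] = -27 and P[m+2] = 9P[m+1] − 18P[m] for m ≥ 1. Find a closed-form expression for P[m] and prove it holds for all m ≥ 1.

Claim: P[m] = -6^m + 3^m.

Base cases: P[1] = -3 and -6^1 + 3^1 = -3; P[2] = -27 and -6^2 + 3^2 = -27.
Assume P[j] = -6^j + 3^j for all 1 ≤ j ≤ r, where r ≥ 2.
Then P[r+1] = 9P[r] − 18P[r−1] = 9·(-6^r + 3^r) − 18·(-6^{r−1} + 3^{r−1}) = -(9·6 − 18)6^{r−1} + (9·3 − 18)3^{r−1} = -36·6^{r−1} + 9·3^{r−1} = -6^{r+1} + 3^{r+1}.
Hence P[m] = -6^m + 3^m for every m ≥ 1, by strong induction.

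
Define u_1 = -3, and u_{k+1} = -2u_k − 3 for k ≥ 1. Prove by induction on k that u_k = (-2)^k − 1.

Base case: u_1 = -3, and (-2)^1 − 1 = -2 − 1 = -3.
Assume u_r = (-2)^r − 1 for some r ≥ 1.
Then u_{r+1} = -2u_r − 3 = -2·((-2)^r − 1) − 3 = -2·(-2)^r + 2 − 3 = (-2)^{r+1} − 1.
By induction, u_k = (-2)^k − 1 for all k ≥ 1.

u_k = (-2)^k − 1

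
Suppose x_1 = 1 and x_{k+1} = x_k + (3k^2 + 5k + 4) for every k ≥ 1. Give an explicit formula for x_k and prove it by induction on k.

Claim: x_k = k^3 + k^2 + 2k − 3.

Base case: x_1 = 1, and 1^3 + 1^2 + 2·1 − 3 = 1.
Assume x_m = m^3 + m^2 + 2m − 3.
Then x_{m+1} = x_m + (3m^2 + 5m + 4) = (m^3 + m^2 + 2m − 3) + (3m^2 + 5m + 4) = m^3 + 4m^2 + 7m + 1,
and (m+1)^3 + (m+1)^2 + 2·(m+1) − 3 = m^3 + 4m^2 + 7m + 1.
Hence x_k = k^3 + k^2 + 2k − 3 for every k ≥ 1, by induction.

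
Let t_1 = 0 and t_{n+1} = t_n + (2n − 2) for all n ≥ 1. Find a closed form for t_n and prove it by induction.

Claim: t_n = n^2 − 3n + 2.

Base case: t_1 = 0, and 1^2 − 3·1 + 2 = 0.
Assume t_r = r^2 − 3r + 2.
Then t_{r+1} = t_r + (2r − 2) = (r^2 − 3r + 2) + (2r − 2) = r^2 − r,
and (r+1)^2 − 3·(r+1) + 2 = r^2 − r.
This completes the inductive step, so t_n = n^2 − 3n + 2 for all n ≥ 1.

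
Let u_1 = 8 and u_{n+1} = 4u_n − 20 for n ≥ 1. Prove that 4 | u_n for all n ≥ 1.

Base case: u_1 = 8 = 4·2, so 4 | u_1.
Assume 4 | u_k, so u_k = 4t for some integer t.
Then u_{k+1} = 4u_k − 20 = 4·(4t) − 20 = 4(4t − 5), so 4 | u_{k+1}.
This completes the inductive step, so 4 | u_n for all n ≥ 1.

4 | u_n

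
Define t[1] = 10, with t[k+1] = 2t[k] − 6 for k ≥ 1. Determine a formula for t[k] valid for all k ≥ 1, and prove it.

Claim: t[k] = 2^{k+1} + 6.

Base case: t[1] = 10, and 2^{1+1} + 6 = 4 + 6 = 10.
Assume t[m] = 2^{m+1} + 6 for some m ≥ 1.
Then t[m+1] = 2t[m] − 6 = 2·(2^{m+1} + 6) − 6 = 2^{m+2} + 12 − 6 = 2^{m+2} + 6.
Hence t[k] = 2^{k+1} + 6 for every k ≥ 1, by induction.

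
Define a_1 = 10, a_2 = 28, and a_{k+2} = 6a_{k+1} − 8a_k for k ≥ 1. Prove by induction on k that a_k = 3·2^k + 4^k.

Base cases: a_1 = 10 and 3·2^1 + 4^1 = 10; a_2 = 28 and 3·2^2 + 4^2 = 28.
Assume a_j = 3·2^j + 4^j for all 1 ≤ j ≤ m, where m ≥ 2.
Then a_{m+1} = 6a_m − 8a_{m−1} = 6·(3·2^m + 4^m) − 8·(3·2^{m−1} + 4^{m−1}) = 3·(6·2 − 8)2^{m−1} + (6·4 − 8)4^{m−1} = 12·2^{m−1} + 16·4^{m−1} = 3·2^{m+1} + 4^{m+1}.
Hence a_k = 3·2^k + 4^k for every k ≥ 1, by strong induction.

a_k = 3·2^k + 4^k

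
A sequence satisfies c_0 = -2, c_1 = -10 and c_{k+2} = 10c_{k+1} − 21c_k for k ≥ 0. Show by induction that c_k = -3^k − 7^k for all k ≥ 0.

Base cases: c_0 = -2 and -3^0 − 7^0 = -2; c_1 = -10 and -3^1 − 7^1 = -10.
Assume c_j = -3^j − 7^j for all 0 ≤ j ≤ m, where m ≥ 1.
Then c_{m+1} = 10c_m − 21c_{m−1} = 10·(-3^m − 7^m) − 21·(-3^{m−1} − 7^{m−1}) = -(10·3 − 21)3^{m−1} − (10·7 − 21)7^{m−1} = -9·3^{m−1} − 49·7^{m−1} = -3^{m+1} − 7^{m+1}.
This completes the inductive step, so c_k = -3^k − 7^k for all k ≥ 0.

c_k = -3^k − 7^k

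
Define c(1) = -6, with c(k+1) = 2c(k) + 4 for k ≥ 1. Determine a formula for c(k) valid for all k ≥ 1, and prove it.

Claim: c(k) = -2^k − 4.

Base case: c(1) = -6, and -2^1 − 4 = -2 − 4 = -6.
Assume c(r) = -2^r − 4 for some r ≥ 1.
Then c(r+1) = 2c(r) + 4 = 2·(-2^r − 4) + 4 = -2^{r+1} − 8 + 4 = -2^{r+1} − 4.
This completes the inductive step, so c(k) = -2^k − 4 for all k ≥ 1.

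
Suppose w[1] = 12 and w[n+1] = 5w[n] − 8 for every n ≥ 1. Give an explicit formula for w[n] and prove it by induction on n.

Claim: w[n] = 2·5^n + 2.

Base case: w[1] = 12, and 2·5^1 + 2 = 10 + 2 = 12.
Assume w[k] = 2·5^k + 2 for some k ≥ 1.
Then w[k+1] = 5w[k] − 8 = 5·(2·5^k + 2) − 8 = 10·5^k + 10 − 8 = 2·5^{k+1} + 2.
This completes the inductive step, so w[n] = 2·5^n + 2 for all n ≥ 1.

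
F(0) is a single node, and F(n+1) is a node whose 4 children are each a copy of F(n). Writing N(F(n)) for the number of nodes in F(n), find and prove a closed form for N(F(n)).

Claim: N(F(n)) = (4^{n+1} − 1)/3.

Base case: N(F(0)) = 1, and (4^{0+1} − 1)/3 = 1.
Assume N(F(k)) = (4^{k+1} − 1)/3.
Then N(F(k+1)) = 1 + 4N(F(k)) = 1 + 4·(4^{k+1} − 1)/3 = 1 + (4^{k+2} − 4)/3 = (3 + 4^{k+2} − 4)/3 = (4^{k+2} − 1)/3.
Hence N(F(n)) = (4^{n+1} − 1)/3 for every n ≥ 0, by induction.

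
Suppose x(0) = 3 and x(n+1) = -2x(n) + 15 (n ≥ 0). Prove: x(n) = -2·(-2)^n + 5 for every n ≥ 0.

Base case: x(0) = 3, and -2·(-2)^0 + 5 = -2 + 5 = 3.
Assume x(k) = -2·(-2)^k + 5 for some k ≥ 0.
Then x(k+1) = -2x(k) + 15 = -2·(-2·(-2)^k + 5) + 15 = 4·(-2)^k − 10 + 15 = -2·(-2)^{k+1} + 5.
Hence x(n) = -2·(-2)^n + 5 for every n ≥ 0, by induction.

x(n) = -2·(-2)^n + 5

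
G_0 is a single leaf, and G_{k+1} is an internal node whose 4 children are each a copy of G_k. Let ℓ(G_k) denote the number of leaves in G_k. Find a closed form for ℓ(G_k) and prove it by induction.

Claim: ℓ(G_k) = 4^k.

Base case: ℓ(G_0) = 1, and 4^0 = 1.
Assume ℓ(G_m) = 4^m.
Then ℓ(G_{m+1}) = 4·ℓ(G_m) = 4·4^m = 4^{m+1}.
This completes the inductive step, so ℓ(G_k) = 4^k for all k ≥ 0.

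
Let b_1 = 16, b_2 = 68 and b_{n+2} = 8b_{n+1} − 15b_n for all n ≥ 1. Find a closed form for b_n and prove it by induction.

Claim: b_n = 2·5^n + 2·3^n.

Base cases: b_1 = 16 and 2·5^1 + 2·3^1 = 16; b_2 = 68 and 2·5^2 + 2·3^2 = 68.
Assume b_j = 2·5^j + 2·3^j for all 1 ≤ j ≤ m, where m ≥ 2.
Then b_{m+1} = 8b_m − 15b_{m−1} = 8·(2·5^m + 2·3^m) − 15·(2·5^{m−1} + 2·3^{m−1}) = 2·(8·5 − 15)5^{m−1} + 2·(8·3 − 15)3^{m−1} = 50·5^{m−1} + 18·3^{m−1} = 2·5^{m+1} + 2·3^{m+1}.
This completes the inductive step, so b_n = 2·5^n + 2·3^n for all n ≥ 1.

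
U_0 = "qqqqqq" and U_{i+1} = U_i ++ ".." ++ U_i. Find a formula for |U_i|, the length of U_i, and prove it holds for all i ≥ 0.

Claim: |U_i| = 2^{i+3} − 2.

Base case: |U_0| = 6, and 2^{0+3} − 2 = 6.
Assume |U_k| = 2^{k+3} − 2.
Then |U_{k+1}| = |U_k| + 2 + |U_k| = 2|U_k| + 2 = 2(2^{k+3} − 2) + 2 = 2^{k+1+3} − 4 + 2 = 2^{k+1+3} − 2.
This completes the inductive step, so |U_i| = 2^{i+3} − 2 for all i ≥ 0.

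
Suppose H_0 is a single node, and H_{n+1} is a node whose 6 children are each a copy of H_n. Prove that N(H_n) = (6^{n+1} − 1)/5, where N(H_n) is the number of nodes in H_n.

Base case: N(H_0) = 1, and (6^{0+1} − 1)/5 = 1.
Assume N(H_r) = (6^{r+1} − 1)/5.
Then N(H_{r+1}) = 1 + 6N(H_r) = 1 + 6·(6^{r+1} − 1)/5 = 1 + (6^{r+2} − 6)/5 = (5 + 6^{r+2} − 6)/5 = (6^{r+2} − 1)/5.
By induction, N(H_n) = (6^{n+1} − 1)/5 for all n ≥ 0.

N(H_n) = (6^{n+1} − 1)/5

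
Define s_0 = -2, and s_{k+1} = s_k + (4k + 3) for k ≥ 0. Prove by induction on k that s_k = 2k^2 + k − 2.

Base case: s_0 = -2, and 2·0^2 + 0 − 2 = -2.
Assume s_m = 2m^2 + m − 2.
Then s_{m+1} = s_m + (4m + 3) = (2m^2 + m − 2) + (4m + 3) = 2m^2 + 5m + 1,
and 2·(m+1)^2 + (m+1) − 2 = 2m^2 + 5m + 1.
Hence s_k = 2k^2 + k − 2 for every k ≥ 0, by induction.

s_k = 2k^2 + k − 2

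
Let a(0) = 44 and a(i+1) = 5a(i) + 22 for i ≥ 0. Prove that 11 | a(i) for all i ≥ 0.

Base case: a(0) = 44 = 11·4, so 11 | a(0).
Assume 11 | a(j), so a(j) = 11t for some integer t.
Then a(j+1) = 5a(j) + 22 = 5·(11t) + 22 = 11(5t + 2), so 11 | a(j+1).
Hence 11 | a(i) for every i ≥ 0, by induction.

11 | a(i)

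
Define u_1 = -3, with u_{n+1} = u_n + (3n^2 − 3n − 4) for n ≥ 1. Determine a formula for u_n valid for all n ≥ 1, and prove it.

Claim: u_n = n^3 − 3n^2 − 2n + 1.

Base case: u_1 = -3, and 1^3 − 3·1^2 − 2·1 + 1 = -3.
Assume u_r = r^3 − 3r^2 − 2r + 1.
Then u_{r+1} = u_r + (3r^2 − 3r − 4) = (r^3 − 3r^2 − 2r + 1) + (3r^2 − 3r − 4) = r^3 − 5r − 3,
and (r+1)^3 − 3·(r+1)^2 − 2·(r+1) + 1 = r^3 − 5r − 3.
Hence u_n = n^3 − 3n^2 − 2n + 1 for every n ≥ 1, by induction.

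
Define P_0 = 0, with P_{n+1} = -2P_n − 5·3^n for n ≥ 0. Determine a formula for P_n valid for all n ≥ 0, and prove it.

Claim: P_n = (-2)^n − 3^n.

Base case: P_0 = 0, and (-2)^0 − 3^0 = 1 − 1 = 0.
Assume P_m = (-2)^m − 3^m for some m ≥ 0.
Then P_{m+1} = -2P_m − 5·3^m = -2·((-2)^m − 3^m) − 5·3^m = (-2)^{m+1} + 2·3^m − 5·3^m = (-2)^{m+1} − 3·3^m = (-2)^{m+1} − 3^{m+1}.
Hence P_n = (-2)^n − 3^n for every n ≥ 0, by induction.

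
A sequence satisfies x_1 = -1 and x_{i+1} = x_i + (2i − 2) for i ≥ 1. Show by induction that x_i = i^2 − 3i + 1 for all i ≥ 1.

Base case: x_1 = -1, and 1^2 − 3·1 + 1 = -1.
Assume x_k = k^2 − 3k + 1.
Then x_{k+1} = x_k + (2k − 2) = (k^2 − 3k + 1) + (2k − 2) = k^2 − k − 1,
and (k+1)^2 − 3·(k+1) + 1 = k^2 − k − 1.
This completes the inductive step, so x_i = i^2 − 3i + 1 for all i ≥ 1.

x_i = i^2 − 3i + 1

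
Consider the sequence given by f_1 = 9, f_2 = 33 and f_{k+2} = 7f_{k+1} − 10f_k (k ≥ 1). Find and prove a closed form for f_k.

Claim: f_k = 5^k + 2·2^k.

Base cases: f_1 = 9 and 5^1 + 2·2^1 = 9; f_2 = 33 and 5^2 + 2·2^2 = 33.
Assume f_i = 5^i + 2·2^i for all 1 ≤ i ≤ j, where j ≥ 2.
Then f_{j+1} = 7f_j − 10f_{j−1} = 7·(5^j + 2·2^j) − 10·(5^{j−1} + 2·2^{j−1}) = (7·5 − 10)5^{j−1} + 2·(7·2 − 10)2^{j−1} = 25·5^{j−1} + 8·2^{j−1} = 5^{j+1} + 2·2^{j+1}.
This completes the inductive step, so f_k = 5^k + 2·2^k for all k ≥ 1.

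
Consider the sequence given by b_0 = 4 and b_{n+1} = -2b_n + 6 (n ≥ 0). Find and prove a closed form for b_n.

Claim: b_n = 2·(-2)^n + 2.

Base case: b_0 = 4, and 2·(-2)^0 + 2 = 2 + 2 = 4.
Assume b_k = 2·(-2)^k + 2 for some k ≥ 0.
Then b_{k+1} = -2b_k + 6 = -2·(2·(-2)^k + 2) + 6 = -4·(-2)^k − 4 + 6 = 2·(-2)^{k+1} + 2.
So the formula holds for k+1, and by induction b_n = 2·(-2)^n + 2 for all n ≥ 0.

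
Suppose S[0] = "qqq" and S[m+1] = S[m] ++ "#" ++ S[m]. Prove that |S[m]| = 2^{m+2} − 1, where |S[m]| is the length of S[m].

Base case: |S[0]| = 3, and 2^{0+2} − 1 = 3.
Assume |S[j]| = 2^{j+2} − 1.
Then |S[j+1]| = |S[j]| + 1 + |S[j]| = 2|S[j]| + 1 = 2(2^{j+2} − 1) + 1 = 2^{j+3} − 2 + 1 = 2^{j+3} − 1.
Hence |S[m]| = 2^{m+2} − 1 for every m ≥ 0, by induction.

|S[m]| = 2^{m+2} − 1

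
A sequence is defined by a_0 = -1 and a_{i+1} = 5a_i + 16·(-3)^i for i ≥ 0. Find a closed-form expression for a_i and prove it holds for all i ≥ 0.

Claim: a_i = 5^i − 2·(-3)^i.

Base case: a_0 = -1, and 5^0 − 2·(-3)^0 = 1 − 2 = -1.
Assume a_r = 5^r − 2·(-3)^r for some r ≥ 0.
Then a_{r+1} = 5a_r + 16·(-3)^r = 5·(5^r − 2·(-3)^r) + 16·(-3)^r = 5^{r+1} − 10·(-3)^r + 16·(-3)^r = 5^{r+1} + 6·(-3)^r = 5^{r+1} − 2·(-3)^{r+1}.
This completes the inductive step, so a_i = 5^i − 2·(-3)^i for all i ≥ 0.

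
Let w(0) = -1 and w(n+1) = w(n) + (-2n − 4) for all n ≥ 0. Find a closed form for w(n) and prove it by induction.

Claim: w(n) = -n^2 − 3n − 1.

Base case: w(0) = -1, and -0^2 − 3·0 − 1 = -1.
Assume w(m) = -m^2 − 3m − 1.
Then w(m+1) = w(m) + (-2m − 4) = (-m^2 − 3m − 1) + (-2m − 4) = -m^2 − 5m − 5,
and -(m+1)^2 − 3·(m+1) − 1 = -m^2 − 5m − 5.
This completes the inductive step, so w(n) = -n^2 − 3n − 1 for all n ≥ 0.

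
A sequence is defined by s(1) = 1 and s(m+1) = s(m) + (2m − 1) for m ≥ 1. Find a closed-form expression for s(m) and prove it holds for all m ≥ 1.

Claim: s(m) = m^2 − 2m + 2.

Base case: s(1) = 1, and 1^2 − 2·1 + 2 = 1.
Assume s(r) = r^2 − 2r + 2.
Then s(r+1) = s(r) + (2r − 1) = (r^2 − 2r + 2) + (2r − 1) = r^2 + 1,
and (r+1)^2 − 2·(r+1) + 2 = r^2 + 1.
This completes the inductive step, so s(m) = m^2 − 2m + 2 for all m ≥ 1.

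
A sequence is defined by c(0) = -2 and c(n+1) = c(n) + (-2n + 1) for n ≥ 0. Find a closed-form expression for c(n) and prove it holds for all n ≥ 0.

Claim: c(n) = -n^2 + 2n − 2.

Base case: c(0) = -2, and -0^2 + 2·0 − 2 = -2.
Assume c(r) = -r^2 + 2r − 2.
Then c(r+1) = c(r) + (-2r + 1) = (-r^2 + 2r − 2) + (-2r + 1) = -r^2 − 1,
and -(r+1)^2 + 2·(r+1) − 2 = -r^2 − 1.
This completes the inductive step, so c(n) = -n^2 + 2n − 2 for all n ≥ 0.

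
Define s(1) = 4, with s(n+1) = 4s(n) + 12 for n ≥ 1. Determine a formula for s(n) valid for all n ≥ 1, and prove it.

Claim: s(n) = 2·4^n − 4.

Base case: s(1) = 4, and 2·4^1 − 4 = 8 − 4 = 4.
Assume s(j) = 2·4^j − 4 for some j ≥ 1.
Then s(j+1) = 4s(j) + 12 = 4·(2·4^j − 4) + 12 = 8·4^j − 16 + 12 = 2·4^{j+1} − 4.
So the formula holds for j+1, and by induction s(n) = 2·4^n − 4 for all n ≥ 1.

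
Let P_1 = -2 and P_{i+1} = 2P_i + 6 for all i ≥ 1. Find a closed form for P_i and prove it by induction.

Claim: P_i = 2^{i+1} − 6.

Base case: P_1 = -2, and 2^{1+1} − 6 = 4 − 6 = -2.
Assume P_r = 2^{r+1} − 6 for some r ≥ 1.
Then P_{r+1} = 2P_r + 6 = 2·(2^{r+1} − 6) + 6 = 2^{r+2} − 12 + 6 = 2^{r+2} − 6.
Hence P_i = 2^{i+1} − 6 for every i ≥ 1, by induction.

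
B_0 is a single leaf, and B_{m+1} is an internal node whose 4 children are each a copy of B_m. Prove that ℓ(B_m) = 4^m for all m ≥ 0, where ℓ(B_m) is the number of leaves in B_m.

Base case: ℓ(B_0) = 1, and 4^0 = 1.
Assume ℓ(B_k) = 4^k.
Then ℓ(B_{k+1}) = 4·ℓ(B_k) = 4·4^k = 4^{k+1}.
By induction, ℓ(B_m) = 4^m for all m ≥ 0.

ℓ(B_m) = 4^m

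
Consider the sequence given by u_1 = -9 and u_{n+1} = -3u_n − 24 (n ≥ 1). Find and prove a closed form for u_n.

Claim: u_n = (-3)^n − 6.

Base case: u_1 = -9, and (-3)^1 − 6 = -3 − 6 = -9.
Assume u_j = (-3)^j − 6 for some j ≥ 1.
Then u_{j+1} = -3u_j − 24 = -3·((-3)^j − 6) − 24 = -3·(-3)^j + 18 − 24 = (-3)^{j+1} − 6.
By induction, u_n = (-3)^n − 6 for all n ≥ 1.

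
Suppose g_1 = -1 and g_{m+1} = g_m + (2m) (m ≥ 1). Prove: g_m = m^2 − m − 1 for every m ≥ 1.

Base case: g_1 = -1, and 1^2 − 1 − 1 = -1.
Assume g_r = r^2 − r − 1.
Then g_{r+1} = g_r + (2r) = (r^2 − r − 1) + (2r) = r^2 + r − 1,
and (r+1)^2 − (r+1) − 1 = r^2 + r − 1.
Hence g_m = m^2 − m − 1 for every m ≥ 1, by induction.

g_m = m^2 − m − 1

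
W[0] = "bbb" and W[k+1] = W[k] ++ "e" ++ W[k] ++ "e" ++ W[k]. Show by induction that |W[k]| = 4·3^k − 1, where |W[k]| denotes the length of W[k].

Base case: |W[0]| = 3, and 4·3^0 − 1 = 3.
Assume |W[r]| = 4·3^r − 1.
Then |W[r+1]| = 3|W[r]| + 2 = 3(4·3^r − 1) + 2 = 4·3^{r+1} − 3 + 2 = 4·3^{r+1} − 1.
Hence |W[k]| = 4·3^k − 1 for every k ≥ 0, by induction.

|W[k]| = 4·3^k − 1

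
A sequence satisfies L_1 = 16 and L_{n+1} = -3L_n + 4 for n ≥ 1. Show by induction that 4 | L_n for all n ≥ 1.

Base case: L_1 = 16 = 4·4, so 4 | L_1.
Assume 4 | L_r, so L_r = 4t for some integer t.
Then L_{r+1} = -3L_r + 4 = -3·(4t) + 4 = 4(-3t + 1), so 4 | L_{r+1}.
So the property holds for r+1, and by induction 4 | L_n for all n ≥ 1.

4 | L_n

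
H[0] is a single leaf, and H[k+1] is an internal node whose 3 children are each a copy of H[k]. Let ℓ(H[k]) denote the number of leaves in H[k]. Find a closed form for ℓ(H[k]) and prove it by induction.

Claim: ℓ(H[k]) = 3^k.

Base case: ℓ(H[0]) = 1, and 3^0 = 1.
Assume ℓ(H[m]) = 3^m.
Then ℓ(H[m+1]) = 3·ℓ(H[m]) = 3·3^m = 3^{m+1}.
This completes the inductive step, so ℓ(H[k]) = 3^k for all k ≥ 0.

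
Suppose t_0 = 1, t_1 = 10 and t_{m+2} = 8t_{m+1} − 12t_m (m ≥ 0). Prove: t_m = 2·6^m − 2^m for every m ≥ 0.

Base cases: t_0 = 1 and 2·6^0 − 2^0 = 1; t_1 = 10 and 2·6^1 − 2^1 = 10.
Assume t_j = 2·6^j − 2^j for all 0 ≤ j ≤ r, where r ≥ 1.
Then t_{r+1} = 8t_r − 12t_{r−1} = 8·(2·6^r − 2^r) − 12·(2·6^{r−1} − 2^{r−1}) = 2·(8·6 − 12)6^{r−1} − (8·2 − 12)2^{r−1} = 72·6^{r−1} − 4·2^{r−1} = 2·6^{r+1} − 2^{r+1}.
This completes the inductive step, so t_m = 2·6^m − 2^m for all m ≥ 0.

t_m = 2·6^m − 2^m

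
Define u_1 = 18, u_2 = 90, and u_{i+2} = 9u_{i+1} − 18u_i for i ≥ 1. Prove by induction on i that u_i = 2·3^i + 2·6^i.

Base cases: u_1 = 18 and 2·3^1 + 2·6^1 = 18; u_2 = 90 and 2·3^2 + 2·6^2 = 90.
Assume u_j = 2·3^j + 2·6^j for all 1 ≤ j ≤ m, where m ≥ 2.
Then u_{m+1} = 9u_m − 18u_{m−1} = 9·(2·3^m + 2·6^m) − 18·(2·3^{m−1} + 2·6^{m−1}) = 2·(9·3 − 18)3^{m−1} + 2·(9·6 − 18)6^{m−1} = 18·3^{m−1} + 72·6^{m−1} = 2·3^{m+1} + 2·6^{m+1}.
Hence u_i = 2·3^i + 2·6^i for every i ≥ 1, by strong induction.

u_i = 2·3^i + 2·6^i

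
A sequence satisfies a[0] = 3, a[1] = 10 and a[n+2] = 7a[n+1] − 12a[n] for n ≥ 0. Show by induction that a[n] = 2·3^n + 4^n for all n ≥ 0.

Base cases: a[0] = 3 and 2·3^0 + 4^0 = 3; a[1] = 10 and 2·3^1 + 4^1 = 10.
Assume a[i] = 2·3^i + 4^i for all 0 ≤ i ≤ j, where j ≥ 1.
Then a[j+1] = 7a[j] − 12a[j−1] = 7·(2·3^j + 4^j) − 12·(2·3^{j−1} + 4^{j−1}) = 2·(7·3 − 12)3^{j−1} + (7·4 − 12)4^{j−1} = 18·3^{j−1} + 16·4^{j−1} = 2·3^{j+1} + 4^{j+1}.
So the formula holds for j+1, and by strong induction a[n] = 2·3^n + 4^n for all n ≥ 0.

a[n] = 2·3^n + 4^n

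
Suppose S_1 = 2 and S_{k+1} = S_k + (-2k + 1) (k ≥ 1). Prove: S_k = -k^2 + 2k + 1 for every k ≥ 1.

Base case: S_1 = 2, and -1^2 + 2·1 + 1 = 2.
Assume S_m = -m^2 + 2m + 1.
Then S_{m+1} = S_m + (-2m + 1) = (-m^2 + 2m + 1) + (-2m + 1) = -m^2 + 2,
and -(m+1)^2 + 2·(m+1) + 1 = -m^2 + 2.
Hence S_k = -k^2 + 2k + 1 for every k ≥ 1, by induction.

S_k = -k^2 + 2k + 1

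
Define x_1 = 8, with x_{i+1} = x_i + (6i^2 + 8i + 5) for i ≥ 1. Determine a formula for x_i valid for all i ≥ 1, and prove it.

Claim: x_i = 2i^3 + i^2 + 2i + 3.

Base case: x_1 = 8, and 2·1^3 + 1^2 + 2·1 + 3 = 8.
Assume x_r = 2r^3 + r^2 + 2r + 3.
Then x_{r+1} = x_r + (6r^2 + 8r + 5) = (2r^3 + r^2 + 2r + 3) + (6r^2 + 8r + 5) = 2r^3 + 7r^2 + 10r + 8,
and 2·(r+1)^3 + (r+1)^2 + 2·(r+1) + 3 = 2r^3 + 7r^2 + 10r + 8.
This completes the inductive step, so x_i = 2i^3 + i^2 + 2i + 3 for all i ≥ 1.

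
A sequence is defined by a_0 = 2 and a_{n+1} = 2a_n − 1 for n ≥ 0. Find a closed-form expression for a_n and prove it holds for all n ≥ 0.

Claim: a_n = 2^n + 1.

Base case: a_0 = 2, and 2^0 + 1 = 1 + 1 = 2.
Assume a_j = 2^j + 1 for some j ≥ 0.
Then a_{j+1} = 2a_j − 1 = 2·(2^j + 1) − 1 = 2^{j+1} + 2 − 1 = 2^{j+1} + 1.
This completes the inductive step, so a_n = 2^n + 1 for all n ≥ 0.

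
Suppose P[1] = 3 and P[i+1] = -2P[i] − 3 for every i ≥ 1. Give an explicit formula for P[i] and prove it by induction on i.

Claim: P[i] = -2·(-2)^i − 1.

Base case: P[1] = 3, and -2·(-2)^1 − 1 = 4 − 1 = 3.
Assume P[j] = -2·(-2)^j − 1 for some j ≥ 1.
Then P[j+1] = -2P[j] − 3 = -2·(-2·(-2)^j − 1) − 3 = 4·(-2)^j + 2 − 3 = -2·(-2)^{j+1} − 1.
This completes the inductive step, so P[i] = -2·(-2)^i − 1 for all i ≥ 1.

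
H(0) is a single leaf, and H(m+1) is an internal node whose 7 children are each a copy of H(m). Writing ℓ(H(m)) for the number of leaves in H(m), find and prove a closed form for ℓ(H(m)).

Claim: ℓ(H(m)) = 7^m.

Base case: ℓ(H(0)) = 1, and 7^0 = 1.
Assume ℓ(H(j)) = 7^j.
Then ℓ(H(j+1)) = 7·ℓ(H(j)) = 7·7^j = 7^{j+1}.
By induction, ℓ(H(m)) = 7^m for all m ≥ 0.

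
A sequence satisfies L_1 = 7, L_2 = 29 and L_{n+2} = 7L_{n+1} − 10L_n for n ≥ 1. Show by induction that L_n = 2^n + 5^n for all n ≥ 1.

Base cases: L_1 = 7 and 2^1 + 5^1 = 7; L_2 = 29 and 2^2 + 5^2 = 29.
Assume L_j = 2^j + 5^j for all 1 ≤ j ≤ m, where m ≥ 2.
Then L_{m+1} = 7L_m − 10L_{m−1} = 7·(2^m + 5^m) − 10·(2^{m−1} + 5^{m−1}) = (7·2 − 10)2^{m−1} + (7·5 − 10)5^{m−1} = 4·2^{m−1} + 25·5^{m−1} = 2^{m+1} + 5^{m+1}.
Hence L_n = 2^n + 5^n for every n ≥ 1, by strong induction.

L_n = 2^n + 5^n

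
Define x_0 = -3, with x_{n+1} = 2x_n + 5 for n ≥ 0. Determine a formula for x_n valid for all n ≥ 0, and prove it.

Claim: x_n = 2^{n+1} − 5.

Base case: x_0 = -3, and 2^{0+1} − 5 = 2 − 5 = -3.
Assume x_m = 2^{m+1} − 5 for some m ≥ 0.
Then x_{m+1} = 2x_m + 5 = 2·(2^{m+1} − 5) + 5 = 2^{m+2} − 10 + 5 = 2^{m+2} − 5.
So the formula holds for m+1, and by induction x_n = 2^{n+1} − 5 for all n ≥ 0.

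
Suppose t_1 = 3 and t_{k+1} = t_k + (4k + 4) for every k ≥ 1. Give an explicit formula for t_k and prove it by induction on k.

Claim: t_k = 2k^2 + 2k − 1.

Base case: t_1 = 3, and 2·1^2 + 2·1 − 1 = 3.
Assume t_r = 2r^2 + 2r − 1.
Then t_{r+1} = t_r + (4r + 4) = (2r^2 + 2r − 1) + (4r + 4) = 2r^2 + 6r + 3,
and 2·(r+1)^2 + 2·(r+1) − 1 = 2r^2 + 6r + 3.
This completes the inductive step, so t_k = 2k^2 + 2k − 1 for all k ≥ 1.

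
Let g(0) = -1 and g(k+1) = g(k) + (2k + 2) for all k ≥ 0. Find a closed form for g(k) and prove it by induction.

Claim: g(k) = k^2 + k − 1.

Base case: g(0) = -1, and 0^2 + 0 − 1 = -1.
Assume g(m) = m^2 + m − 1.
Then g(m+1) = g(m) + (2m + 2) = (m^2 + m − 1) + (2m + 2) = m^2 + 3m + 1,
and (m+1)^2 + (m+1) − 1 = m^2 + 3m + 1.
By induction, g(k) = k^2 + k − 1 for all k ≥ 0.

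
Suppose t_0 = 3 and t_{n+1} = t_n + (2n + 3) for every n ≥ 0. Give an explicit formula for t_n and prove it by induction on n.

Claim: t_n = n^2 + 2n + 3.

Base case: t_0 = 3, and 0^2 + 2·0 + 3 = 3.
Assume t_m = m^2 + 2m + 3.
Then t_{m+1} = t_m + (2m + 3) = (m^2 + 2m + 3) + (2m + 3) = m^2 + 4m + 6,
and (m+1)^2 + 2·(m+1) + 3 = m^2 + 4m + 6.
This completes the inductive step, so t_n = n^2 + 2n + 3 for all n ≥ 0.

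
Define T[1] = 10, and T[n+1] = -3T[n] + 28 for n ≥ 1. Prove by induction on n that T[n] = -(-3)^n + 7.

Base case: T[1] = 10, and -(-3)^1 + 7 = 3 + 7 = 10.
Assume T[j] = -(-3)^j + 7 for some j ≥ 1.
Then T[j+1] = -3T[j] + 28 = -3·(-(-3)^j + 7) + 28 = 3·(-3)^j − 21 + 28 = -(-3)^{j+1} + 7.
By induction, T[n] = -(-3)^n + 7 for all n ≥ 1.

T[n] = -(-3)^n + 7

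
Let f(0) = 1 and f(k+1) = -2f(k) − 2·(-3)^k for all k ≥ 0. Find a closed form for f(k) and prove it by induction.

Claim: f(k) = -(-2)^k + 2·(-3)^k.

Base case: f(0) = 1, and -(-2)^0 + 2·(-3)^0 = -1 + 2 = 1.
Assume f(m) = -(-2)^m + 2·(-3)^m for some m ≥ 0.
Then f(m+1) = -2f(m) − 2·(-3)^m = -2·(-(-2)^m + 2·(-3)^m) − 2·(-3)^m = -(-2)^{m+1} − 4·(-3)^m − 2·(-3)^m = -(-2)^{m+1} − 6·(-3)^m = -(-2)^{m+1} + 2·(-3)^{m+1}.
By induction, f(k) = -(-2)^k + 2·(-3)^k for all k ≥ 0.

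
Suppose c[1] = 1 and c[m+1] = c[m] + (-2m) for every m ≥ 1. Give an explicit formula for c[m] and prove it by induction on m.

Claim: c[m] = -m^2 + m + 1.

Base case: c[1] = 1, and -1^2 + 1 + 1 = 1.
Assume c[j] = -j^2 + j + 1.
Then c[j+1] = c[j] + (-2j) = (-j^2 + j + 1) + (-2j) = -j^2 − j + 1,
and -(j+1)^2 + (j+1) + 1 = -j^2 − j + 1.
Hence c[m] = -m^2 + m + 1 for every m ≥ 1, by induction.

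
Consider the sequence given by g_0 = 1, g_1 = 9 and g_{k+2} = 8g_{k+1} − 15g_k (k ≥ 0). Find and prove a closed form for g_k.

Claim: g_k = 3·5^k − 2·3^k.

Base cases: g_0 = 1 and 3·5^0 − 2·3^0 = 1; g_1 = 9 and 3·5^1 − 2·3^1 = 9.
Assume g_j = 3·5^j − 2·3^j for all 0 ≤ j ≤ m, where m ≥ 1.
Then g_{m+1} = 8g_m − 15g_{m−1} = 8·(3·5^m − 2·3^m) − 15·(3·5^{m−1} − 2·3^{m−1}) = 3·(8·5 − 15)5^{m−1} − 2·(8·3 − 15)3^{m−1} = 75·5^{m−1} − 18·3^{m−1} = 3·5^{m+1} − 2·3^{m+1}.
By strong induction, g_k = 3·5^k − 2·3^k for all k ≥ 0.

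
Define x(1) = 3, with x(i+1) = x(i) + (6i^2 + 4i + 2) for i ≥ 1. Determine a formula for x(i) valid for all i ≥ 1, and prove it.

Claim: x(i) = 2i^3 − i^2 + i + 1.

Base case: x(1) = 3, and 2·1^3 − 1^2 + 1 + 1 = 3.
Assume x(r) = 2r^3 − r^2 + r + 1.
Then x(r+1) = x(r) + (6r^2 + 4r + 2) = (2r^3 − r^2 + r + 1) + (6r^2 + 4r + 2) = 2r^3 + 5r^2 + 5r + 3,
and 2·(r+1)^3 − (r+1)^2 + (r+1) + 1 = 2r^3 + 5r^2 + 5r + 3.
This completes the inductive step, so x(i) = 2i^3 − i^2 + i + 1 for all i ≥ 1.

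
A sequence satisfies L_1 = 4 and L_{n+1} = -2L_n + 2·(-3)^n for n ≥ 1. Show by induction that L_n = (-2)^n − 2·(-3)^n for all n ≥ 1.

Base case: L_1 = 4, and (-2)^1 − 2·(-3)^1 = -2 + 6 = 4.
Assume L_r = (-2)^r − 2·(-3)^r for some r ≥ 1.
Then L_{r+1} = -2L_r + 2·(-3)^r = -2·((-2)^r − 2·(-3)^r) + 2·(-3)^r = (-2)^{r+1} + 4·(-3)^r + 2·(-3)^r = (-2)^{r+1} + 6·(-3)^r = (-2)^{r+1} − 2·(-3)^{r+1}.
This completes the inductive step, so L_n = (-2)^n − 2·(-3)^n for all n ≥ 1.

L_n = (-2)^n − 2·(-3)^n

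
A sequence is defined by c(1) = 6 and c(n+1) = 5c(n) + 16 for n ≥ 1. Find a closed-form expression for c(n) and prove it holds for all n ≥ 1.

Claim: c(n) = 2·5^n − 4.

Base case: c(1) = 6, and 2·5^1 − 4 = 10 − 4 = 6.
Assume c(r) = 2·5^r − 4 for some r ≥ 1.
Then c(r+1) = 5c(r) + 16 = 5·(2·5^r − 4) + 16 = 10·5^r − 20 + 16 = 2·5^{r+1} − 4.
Hence c(n) = 2·5^n − 4 for every n ≥ 1, by induction.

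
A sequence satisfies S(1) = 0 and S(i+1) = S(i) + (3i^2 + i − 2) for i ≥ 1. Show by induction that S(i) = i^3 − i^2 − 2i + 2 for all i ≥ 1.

Base case: S(1) = 0, and 1^3 − 1^2 − 2·1 + 2 = 0.
Assume S(k) = k^3 − k^2 − 2k + 2.
Then S(k+1) = S(k) + (3k^2 + k − 2) = (k^3 − k^2 − 2k + 2) + (3k^2 + k − 2) = k^3 + 2k^2 − k,
and (k+1)^3 − (k+1)^2 − 2·(k+1) + 2 = k^3 + 2k^2 − k.
By induction, S(i) = i^3 − i^2 − 2i + 2 for all i ≥ 1.

S(i) = i^3 − i^2 − 2i + 2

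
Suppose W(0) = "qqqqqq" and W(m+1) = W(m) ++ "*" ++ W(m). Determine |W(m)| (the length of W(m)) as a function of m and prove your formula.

Claim: |W(m)| = 7·2^m − 1.

Base case: |W(0)| = 6, and 7·2^0 − 1 = 6.
Assume |W(k)| = 7·2^k − 1.
Then |W(k+1)| = |W(k)| + 1 + |W(k)| = 2|W(k)| + 1 = 2(7·2^k − 1) + 1 = 7·2^{k+1} − 2 + 1 = 7·2^{k+1} − 1.
This completes the inductive step, so |W(m)| = 7·2^m − 1 for all m ≥ 0.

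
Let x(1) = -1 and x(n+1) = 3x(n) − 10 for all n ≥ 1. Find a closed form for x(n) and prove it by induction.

Claim: x(n) = -2·3^n + 5.

Base case: x(1) = -1, and -2·3^1 + 5 = -6 + 5 = -1.
Assume x(j) = -2·3^j + 5 for some j ≥ 1.
Then x(j+1) = 3x(j) − 10 = 3·(-2·3^j + 5) − 10 = -6·3^j + 15 − 10 = -2·3^{j+1} + 5.
This completes the inductive step, so x(n) = -2·3^n + 5 for all n ≥ 1.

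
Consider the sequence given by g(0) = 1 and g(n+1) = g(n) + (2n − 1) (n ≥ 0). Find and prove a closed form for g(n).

Claim: g(n) = n^2 − 2n + 1.

Base case: g(0) = 1, and 0^2 − 2·0 + 1 = 1.
Assume g(k) = k^2 − 2k + 1.
Then g(k+1) = g(k) + (2k − 1) = (k^2 − 2k + 1) + (2k − 1) = k^2,
and (k+1)^2 − 2·(k+1) + 1 = k^2.
By induction, g(n) = n^2 − 2n + 1 for all n ≥ 0.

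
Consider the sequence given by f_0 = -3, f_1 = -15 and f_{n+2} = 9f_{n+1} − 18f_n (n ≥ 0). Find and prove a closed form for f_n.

Claim: f_n = -3^n − 2·6^n.

Base cases: f_0 = -3 and -3^0 − 2·6^0 = -3; f_1 = -15 and -3^1 − 2·6^1 = -15.
Assume f_j = -3^j − 2·6^j for all 0 ≤ j ≤ k, where k ≥ 1.
Then f_{k+1} = 9f_k − 18f_{k−1} = 9·(-3^k − 2·6^k) − 18·(-3^{k−1} − 2·6^{k−1}) = -(9·3 − 18)3^{k−1} − 2·(9·6 − 18)6^{k−1} = -9·3^{k−1} − 72·6^{k−1} = -3^{k+1} − 2·6^{k+1}.
Hence f_n = -3^n − 2·6^n for every n ≥ 0, by strong induction.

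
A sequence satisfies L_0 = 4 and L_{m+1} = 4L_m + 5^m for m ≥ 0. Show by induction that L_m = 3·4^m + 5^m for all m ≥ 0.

Base case: L_0 = 4, and 3·4^0 + 5^0 = 3 + 1 = 4.
Assume L_j = 3·4^j + 5^j for some j ≥ 0.
Then L_{j+1} = 4L_j + 5^j = 4·(3·4^j + 5^j) + 5^j = 3·4^{j+1} + 4·5^j + 5^j = 3·4^{j+1} + 5·5^j = 3·4^{j+1} + 5^{j+1}.
This completes the inductive step, so L_m = 3·4^m + 5^m for all m ≥ 0.

L_m = 3·4^m + 5^m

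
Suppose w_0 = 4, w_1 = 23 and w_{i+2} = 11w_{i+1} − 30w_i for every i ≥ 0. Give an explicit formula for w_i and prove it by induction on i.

Claim: w_i = 3·6^i + 5^i.

Base cases: w_0 = 4 and 3·6^0 + 5^0 = 4; w_1 = 23 and 3·6^1 + 5^1 = 23.
Assume w_j = 3·6^j + 5^j for all 0 ≤ j ≤ k, where k ≥ 1.
Then w_{k+1} = 11w_k − 30w_{k−1} = 11·(3·6^k + 5^k) − 30·(3·6^{k−1} + 5^{k−1}) = 3·(11·6 − 30)6^{k−1} + (11·5 − 30)5^{k−1} = 108·6^{k−1} + 25·5^{k−1} = 3·6^{k+1} + 5^{k+1}.
So the formula holds for k+1, and by strong induction w_i = 3·6^i + 5^i for all i ≥ 0.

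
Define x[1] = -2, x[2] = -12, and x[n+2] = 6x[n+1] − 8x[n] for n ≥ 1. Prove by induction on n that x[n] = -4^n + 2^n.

Base cases: x[1] = -2 and -4^1 + 2^1 = -2; x[2] = -12 and -4^2 + 2^2 = -12.
Assume x[i] = -4^i + 2^i for all 1 ≤ i ≤ j, where j ≥ 2.
Then x[j+1] = 6x[j] − 8x[j−1] = 6·(-4^j + 2^j) − 8·(-4^{j−1} + 2^{j−1}) = -(6·4 − 8)4^{j−1} + (6·2 − 8)2^{j−1} = -16·4^{j−1} + 4·2^{j−1} = -4^{j+1} + 2^{j+1}.
By strong induction, x[n] = -4^n + 2^n for all n ≥ 1.

x[n] = -4^n + 2^n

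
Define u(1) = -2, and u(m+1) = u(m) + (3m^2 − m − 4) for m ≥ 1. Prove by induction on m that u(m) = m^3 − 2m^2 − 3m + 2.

Base case: u(1) = -2, and 1^3 − 2·1^2 − 3·1 + 2 = -2.
Assume u(k) = k^3 − 2k^2 − 3k + 2.
Then u(k+1) = u(k) + (3k^2 − k − 4) = (k^3 − 2k^2 − 3k + 2) + (3k^2 − k − 4) = k^3 + k^2 − 4k − 2,
and (k+1)^3 − 2·(k+1)^2 − 3·(k+1) + 2 = k^3 + k^2 − 4k − 2.
By induction, u(m) = m^3 − 2m^2 − 3m + 2 for all m ≥ 1.

u(m) = m^3 − 2m^2 − 3m + 2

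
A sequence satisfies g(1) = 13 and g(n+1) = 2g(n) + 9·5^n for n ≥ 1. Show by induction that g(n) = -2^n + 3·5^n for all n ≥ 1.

Base case: g(1) = 13, and -2^1 + 3·5^1 = -2 + 15 = 13.
Assume g(r) = -2^r + 3·5^r for some r ≥ 1.
Then g(r+1) = 2g(r) + 9·5^r = 2·(-2^r + 3·5^r) + 9·5^r = -2^{r+1} + 6·5^r + 9·5^r = -2^{r+1} + 15·5^r = -2^{r+1} + 3·5^{r+1}.
By induction, g(n) = -2^n + 3·5^n for all n ≥ 1.

g(n) = -2^n + 3·5^n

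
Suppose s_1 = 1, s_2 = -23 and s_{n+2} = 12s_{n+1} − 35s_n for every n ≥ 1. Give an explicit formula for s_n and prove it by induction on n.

Claim: s_n = 3·5^n − 2·7^n.

Base cases: s_1 = 1 and 3·5^1 − 2·7^1 = 1; s_2 = -23 and 3·5^2 − 2·7^2 = -23.
Assume s_j = 3·5^j − 2·7^j for all 1 ≤ j ≤ k, where k ≥ 2.
Then s_{k+1} = 12s_k − 35s_{k−1} = 12·(3·5^k − 2·7^k) − 35·(3·5^{k−1} − 2·7^{k−1}) = 3·(12·5 − 35)5^{k−1} − 2·(12·7 − 35)7^{k−1} = 75·5^{k−1} − 98·7^{k−1} = 3·5^{k+1} − 2·7^{k+1}.
So the formula holds for k+1, and by strong induction s_n = 3·5^n − 2·7^n for all n ≥ 1.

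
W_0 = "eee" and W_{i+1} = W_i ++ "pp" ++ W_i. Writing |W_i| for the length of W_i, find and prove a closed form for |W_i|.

Claim: |W_i| = 5·2^i − 2.

Base case: |W_0| = 3, and 5·2^0 − 2 = 3.
Assume |W_k| = 5·2^k − 2.
Then |W_{k+1}| = |W_k| + 2 + |W_k| = 2|W_k| + 2 = 2(5·2^k − 2) + 2 = 5·2^{k+1} − 4 + 2 = 5·2^{k+1} − 2.
By induction, |W_i| = 5·2^i − 2 for all i ≥ 0.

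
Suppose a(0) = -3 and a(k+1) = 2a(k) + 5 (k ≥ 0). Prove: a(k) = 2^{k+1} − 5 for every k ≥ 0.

Base case: a(0) = -3, and 2^{0+1} − 5 = 2 − 5 = -3.
Assume a(j) = 2^{j+1} − 5 for some j ≥ 0.
Then a(j+1) = 2a(j) + 5 = 2·(2^{j+1} − 5) + 5 = 2^{j+2} − 10 + 5 = 2^{j+2} − 5.
So the formula holds for j+1, and by induction a(k) = 2^{k+1} − 5 for all k ≥ 0.

a(k) = 2^{k+1} − 5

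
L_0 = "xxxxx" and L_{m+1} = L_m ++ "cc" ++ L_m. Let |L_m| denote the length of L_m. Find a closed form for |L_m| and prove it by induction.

Claim: |L_m| = 7·2^m − 2.

Base case: |L_0| = 5, and 7·2^0 − 2 = 5.
Assume |L_j| = 7·2^j − 2.
Then |L_{j+1}| = |L_j| + 2 + |L_j| = 2|L_j| + 2 = 2(7·2^j − 2) + 2 = 7·2^{j+1} − 4 + 2 = 7·2^{j+1} − 2.
By induction, |L_m| = 7·2^m − 2 for all m ≥ 0.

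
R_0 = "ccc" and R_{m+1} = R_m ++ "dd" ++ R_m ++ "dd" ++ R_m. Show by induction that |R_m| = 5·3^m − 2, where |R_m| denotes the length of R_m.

Base case: |R_0| = 3, and 5·3^0 − 2 = 3.
Assume |R_j| = 5·3^j − 2.
Then |R_{j+1}| = 3|R_j| + 4 = 3(5·3^j − 2) + 4 = 5·3^{j+1} − 6 + 4 = 5·3^{j+1} − 2.
This completes the inductive step, so |R_m| = 5·3^m − 2 for all m ≥ 0.

|R_m| = 5·3^m − 2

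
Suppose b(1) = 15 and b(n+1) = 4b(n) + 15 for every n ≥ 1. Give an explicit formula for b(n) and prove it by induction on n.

Claim: b(n) = 5·4^n − 5.

Base case: b(1) = 15, and 5·4^1 − 5 = 20 − 5 = 15.
Assume b(k) = 5·4^k − 5 for some k ≥ 1.
Then b(k+1) = 4b(k) + 15 = 4·(5·4^k − 5) + 15 = 20·4^k − 20 + 15 = 5·4^{k+1} − 5.
By induction, b(n) = 5·4^n − 5 for all n ≥ 1.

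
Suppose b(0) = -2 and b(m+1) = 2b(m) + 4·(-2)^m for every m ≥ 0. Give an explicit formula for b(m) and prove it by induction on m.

Claim: b(m) = -2^m − (-2)^m.

Base case: b(0) = -2, and -2^0 − (-2)^0 = -1 − 1 = -2.
Assume b(r) = -2^r − (-2)^r for some r ≥ 0.
Then b(r+1) = 2b(r) + 4·(-2)^r = 2·(-2^r − (-2)^r) + 4·(-2)^r = -2^{r+1} − 2·(-2)^r + 4·(-2)^r = -2^{r+1} + 2·(-2)^r = -2^{r+1} − (-2)^{r+1}.
This completes the inductive step, so b(m) = -2^m − (-2)^m for all m ≥ 0.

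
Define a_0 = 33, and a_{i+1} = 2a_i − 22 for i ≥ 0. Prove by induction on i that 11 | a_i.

Base case: a_0 = 33 = 11·3, so 11 | a_0.
Assume 11 | a_r, so a_r = 11t for some integer t.
Then a_{r+1} = 2a_r − 22 = 2·(11t) − 22 = 11(2t − 2), so 11 | a_{r+1}.
So the property holds for r+1, and by induction 11 | a_i for all i ≥ 0.

11 | a_i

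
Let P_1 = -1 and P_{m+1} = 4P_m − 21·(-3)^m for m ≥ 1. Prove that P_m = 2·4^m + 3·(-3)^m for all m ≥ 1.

Base case: P_1 = -1, and 2·4^1 + 3·(-3)^1 = 8 − 9 = -1.
Assume P_k = 2·4^k + 3·(-3)^k for some k ≥ 1.
Then P_{k+1} = 4P_k − 21·(-3)^k = 4·(2·4^k + 3·(-3)^k) − 21·(-3)^k = 2·4^{k+1} + 12·(-3)^k − 21·(-3)^k = 2·4^{k+1} − 9·(-3)^k = 2·4^{k+1} + 3·(-3)^{k+1}.
By induction, P_m = 2·4^m + 3·(-3)^m for all m ≥ 1.

P_m = 2·4^m + 3·(-3)^m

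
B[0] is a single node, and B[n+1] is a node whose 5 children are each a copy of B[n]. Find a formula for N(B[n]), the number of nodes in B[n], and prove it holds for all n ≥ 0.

Claim: N(B[n]) = (5^{n+1} − 1)/4.

Base case: N(B[0]) = 1, and (5^{0+1} − 1)/4 = 1.
Assume N(B[r]) = (5^{r+1} − 1)/4.
Then N(B[r+1]) = 1 + 5N(B[r]) = 1 + 5·(5^{r+1} − 1)/4 = 1 + (5^{r+2} − 5)/4 = (4 + 5^{r+2} − 5)/4 = (5^{r+2} − 1)/4.
By induction, N(B[n]) = (5^{n+1} − 1)/4 for all n ≥ 0.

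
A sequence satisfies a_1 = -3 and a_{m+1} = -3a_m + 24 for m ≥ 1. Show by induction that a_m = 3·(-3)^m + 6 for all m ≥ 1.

Base case: a_1 = -3, and 3·(-3)^1 + 6 = -9 + 6 = -3.
Assume a_j = 3·(-3)^j + 6 for some j ≥ 1.
Then a_{j+1} = -3a_j + 24 = -3·(3·(-3)^j + 6) + 24 = -9·(-3)^j − 18 + 24 = 3·(-3)^{j+1} + 6.
By induction, a_m = 3·(-3)^m + 6 for all m ≥ 1.

a_m = 3·(-3)^m + 6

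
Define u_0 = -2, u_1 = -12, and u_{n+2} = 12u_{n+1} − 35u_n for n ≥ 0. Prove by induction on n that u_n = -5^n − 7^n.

Base cases: u_0 = -2 and -5^0 − 7^0 = -2; u_1 = -12 and -5^1 − 7^1 = -12.
Assume u_j = -5^j − 7^j for all 0 ≤ j ≤ m, where m ≥ 1.
Then u_{m+1} = 12u_m − 35u_{m−1} = 12·(-5^m − 7^m) − 35·(-5^{m−1} − 7^{m−1}) = -(12·5 − 35)5^{m−1} − (12·7 − 35)7^{m−1} = -25·5^{m−1} − 49·7^{m−1} = -5^{m+1} − 7^{m+1}.
This completes the inductive step, so u_n = -5^n − 7^n for all n ≥ 0.

u_n = -5^n − 7^n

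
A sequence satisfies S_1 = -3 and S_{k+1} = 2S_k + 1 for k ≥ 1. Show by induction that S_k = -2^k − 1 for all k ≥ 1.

Base case: S_1 = -3, and -2^1 − 1 = -2 − 1 = -3.
Assume S_m = -2^m − 1 for some m ≥ 1.
Then S_{m+1} = 2S_m + 1 = 2·(-2^m − 1) + 1 = -2^{m+1} − 2 + 1 = -2^{m+1} − 1.
So the formula holds for m+1, and by induction S_k = -2^k − 1 for all k ≥ 1.

S_k = -2^k − 1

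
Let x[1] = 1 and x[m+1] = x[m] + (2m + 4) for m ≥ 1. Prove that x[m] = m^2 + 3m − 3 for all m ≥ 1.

Base case: x[1] = 1, and 1^2 + 3·1 − 3 = 1.
Assume x[j] = j^2 + 3j − 3.
Then x[j+1] = x[j] + (2j + 4) = (j^2 + 3j − 3) + (2j + 4) = j^2 + 5j + 1,
and (j+1)^2 + 3·(j+1) − 3 = j^2 + 5j + 1.
By induction, x[m] = m^2 + 3m − 3 for all m ≥ 1.

x[m] = m^2 + 3m − 3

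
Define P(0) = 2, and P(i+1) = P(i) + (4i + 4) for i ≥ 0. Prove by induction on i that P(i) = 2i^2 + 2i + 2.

Base case: P(0) = 2, and 2·0^2 + 2·0 + 2 = 2.
Assume P(r) = 2r^2 + 2r + 2.
Then P(r+1) = P(r) + (4r + 4) = (2r^2 + 2r + 2) + (4r + 4) = 2r^2 + 6r + 6,
and 2·(r+1)^2 + 2·(r+1) + 2 = 2r^2 + 6r + 6.
By induction, P(i) = 2i^2 + 2i + 2 for all i ≥ 0.

P(i) = 2i^2 + 2i + 2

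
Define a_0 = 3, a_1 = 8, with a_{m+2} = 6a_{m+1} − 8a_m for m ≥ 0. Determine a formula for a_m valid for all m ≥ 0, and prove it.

Claim: a_m = 4^m + 2·2^m.

Base cases: a_0 = 3 and 4^0 + 2·2^0 = 3; a_1 = 8 and 4^1 + 2·2^1 = 8.
Assume a_j = 4^j + 2·2^j for all 0 ≤ j ≤ r, where r ≥ 1.
Then a_{r+1} = 6a_r − 8a_{r−1} = 6·(4^r + 2·2^r) − 8·(4^{r−1} + 2·2^{r−1}) = (6·4 − 8)4^{r−1} + 2·(6·2 − 8)2^{r−1} = 16·4^{r−1} + 8·2^{r−1} = 4^{r+1} + 2·2^{r+1}.
This completes the inductive step, so a_m = 4^m + 2·2^m for all m ≥ 0.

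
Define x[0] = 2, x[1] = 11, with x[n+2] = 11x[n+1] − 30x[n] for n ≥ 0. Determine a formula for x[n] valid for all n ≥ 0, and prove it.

Claim: x[n] = 6^n + 5^n.

Base cases: x[0] = 2 and 6^0 + 5^0 = 2; x[1] = 11 and 6^1 + 5^1 = 11.
Assume x[i] = 6^i + 5^i for all 0 ≤ i ≤ j, where j ≥ 1.
Then x[j+1] = 11x[j] − 30x[j−1] = 11·(6^j + 5^j) − 30·(6^{j−1} + 5^{j−1}) = (11·6 − 30)6^{j−1} + (11·5 − 30)5^{j−1} = 36·6^{j−1} + 25·5^{j−1} = 6^{j+1} + 5^{j+1}.
Hence x[n] = 6^n + 5^n for every n ≥ 0, by strong induction.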